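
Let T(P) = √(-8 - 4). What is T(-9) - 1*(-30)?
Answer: 30 + 2*I*√3 ≈ 30.0 + 3.4641*I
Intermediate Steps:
T(P) = 2*I*√3 (T(P) = √(-12) = 2*I*√3)
T(-9) - 1*(-30) = 2*I*√3 - 1*(-30) = 2*I*√3 + 30 = 30 + 2*I*√3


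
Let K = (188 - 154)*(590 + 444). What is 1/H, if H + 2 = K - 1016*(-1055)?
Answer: 1/1107034 ≈ 9.0331e-7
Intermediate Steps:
K = 35156 (K = 34*1034 = 35156)
H = 1107034 (H = -2 + (35156 - 1016*(-1055)) = -2 + (35156 + 1071880) = -2 + 1107036 = 1107034)
1/H = 1/1107034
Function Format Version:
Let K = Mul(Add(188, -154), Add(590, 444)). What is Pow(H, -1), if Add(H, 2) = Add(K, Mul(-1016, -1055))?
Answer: Rational(1, 1107034) ≈ 9.0331e-7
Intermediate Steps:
K = 35156 (K = Mul(34, 1034) = 35156)
H = 1107034 (H = Add(-2, Add(35156, Mul(-1016, -1055))) = Add(-2, Add(35156, 1071880)) = Add(-2, 1107036) = 1107034)
Pow(H, -1) = Pow(1107034, -1) = Rational(1, 1107034)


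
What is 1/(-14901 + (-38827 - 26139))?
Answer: -1/79867 ≈ -1.2521e-5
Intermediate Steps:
1/(-14901 + (-38827 - 26139)) = 1/(-14901 - 64966) = 1/(-79867) = -1/79867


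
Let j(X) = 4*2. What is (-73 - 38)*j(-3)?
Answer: -888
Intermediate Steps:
j(X) = 8
(-73 - 38)*j(-3) = (-73 - 38)*8 = -111*8 = -888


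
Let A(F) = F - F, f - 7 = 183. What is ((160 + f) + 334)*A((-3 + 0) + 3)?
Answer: 0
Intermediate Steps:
f = 190 (f = 7 + 183 = 190)
A(F) = 0
((160 + f) + 334)*A((-3 + 0) + 3) = ((160 + 190) + 334)*0 = (350 + 334)*0 = 684*0 = 0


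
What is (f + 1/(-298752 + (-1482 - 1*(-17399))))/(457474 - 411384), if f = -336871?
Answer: -4330859513/592539325 ≈ -7.3090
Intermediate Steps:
(f + 1/(-298752 + (-1482 - 1*(-17399))))/(457474 - 411384) = (-336871 + 1/(-298752 + (-1482 - 1*(-17399))))/(457474 - 411384) = (-336871 + 1/(-298752 + (-1482 + 17399)))/46090 = (-336871 + 1/(-298752 + 15917))*(1/46090) = (-336871 + 1/(-282835))*(1/46090) = (-336871 - 1/282835)*(1/46090) = -95278909286/282835*1/46090 = -4330859513/592539325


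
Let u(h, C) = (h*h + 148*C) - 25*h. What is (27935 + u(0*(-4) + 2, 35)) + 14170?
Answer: 47239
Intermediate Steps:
u(h, C) = h**2 - 25*h + 148*C (u(h, C) = (h**2 + 148*C) - 25*h = h**2 - 25*h + 148*C)
(27935 + u(0*(-4) + 2, 35)) + 14170 = (27935 + ((0*(-4) + 2)**2 - 25*(0*(-4) + 2) + 148*35)) + 14170 = (27935 + ((0 + 2)**2 - 25*(0 + 2) + 5180)) + 14170 = (27935 + (2**2 - 25*2 + 5180)) + 14170 = (27935 + (4 - 50 + 5180)) + 14170 = (27935 + 5134) + 14170 = 33069 + 14170 = 47239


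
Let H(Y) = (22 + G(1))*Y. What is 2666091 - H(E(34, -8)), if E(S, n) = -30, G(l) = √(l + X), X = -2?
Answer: 2666751 + 30*I ≈ 2.6668e+6 + 30.0*I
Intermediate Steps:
G(l) = √(-2 + l) (G(l) = √(l - 2) = √(-2 + l))
H(Y) = Y*(22 + I) (H(Y) = (22 + √(-2 + 1))*Y = (22 + √(-1))*Y = (22 + I)*Y = Y*(22 + I))
2666091 - H(E(34, -8)) = 2666091 - (-30)*(22 + I) = 2666091 - (-660 - 30*I) = 2666091 + (660 + 30*I) = 2666751 + 30*I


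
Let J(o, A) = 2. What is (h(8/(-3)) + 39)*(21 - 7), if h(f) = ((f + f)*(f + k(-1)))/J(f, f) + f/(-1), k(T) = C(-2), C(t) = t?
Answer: 6818/9 ≈ 757.56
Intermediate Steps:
k(T) = -2
h(f) = -f + f*(-2 + f) (h(f) = ((f + f)*(f - 2))/2 + f/(-1) = ((2*f)*(-2 + f))*(½) + f*(-1) = (2*f*(-2 + f))*(½) - f = f*(-2 + f) - f = -f + f*(-2 + f))
(h(8/(-3)) + 39)*(21 - 7) = ((8/(-3))*(-3 + 8/(-3)) + 39)*(21 - 7) = ((8*(-⅓))*(-3 + 8*(-⅓)) + 39)*14 = (-8*(-3 - 8/3)/3 + 39)*14 = (-8/3*(-17/3) + 39)*14 = (136/9 + 39)*14 = (487/9)*14 = 6818/9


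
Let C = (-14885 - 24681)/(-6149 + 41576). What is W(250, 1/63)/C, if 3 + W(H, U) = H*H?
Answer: -2214081219/39566 ≈ -55959.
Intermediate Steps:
C = -39566/35427 ≈ -1.1168
W(H, U) = -3 + H² (W(H, U) = -3 + H*H = -3 + H²)
W(250, 1/63)/C = (-3 + 250²)/(-39566/35427) = (-3 + 62500)*(-35427/39566) = 62497*(-35427/39566) = -2214081219/39566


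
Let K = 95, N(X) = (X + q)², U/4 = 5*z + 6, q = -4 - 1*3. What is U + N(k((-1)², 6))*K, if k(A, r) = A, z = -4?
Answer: 3364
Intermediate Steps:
q = -7 (q = -4 - 3 = -7)
U = -56 (U = 4*(5*(-4) + 6) = 4*(-20 + 6) = 4*(-14) = -56)
N(X) = (-7 + X)² (N(X) = (X - 7)² = (-7 + X)²)
U + N(k((-1)², 6))*K = -56 + (-7 + (-1)²)²*95 = -56 + (-7 + 1)²*95 = -56 + (-6)²*95 = -56 + 36*95 = -56 + 3420 = 3364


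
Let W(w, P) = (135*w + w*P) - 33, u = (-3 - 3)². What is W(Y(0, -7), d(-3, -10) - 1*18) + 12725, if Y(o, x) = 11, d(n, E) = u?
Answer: 14375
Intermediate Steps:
u = 36 (u = (-6)² = 36)
d(n, E) = 36
W(w, P) = -33 + 135*w + P*w (W(w, P) = (135*w + P*w) - 33 = -33 + 135*w + P*w)
W(Y(0, -7), d(-3, -10) - 1*18) + 12725 = (-33 + 135*11 + (36 - 1*18)*11) + 12725 = (-33 + 1485 + (36 - 18)*11) + 12725 = (-33 + 1485 + 18*11) + 12725 = (-33 + 1485 + 198) + 12725 = 1650 + 12725 = 14375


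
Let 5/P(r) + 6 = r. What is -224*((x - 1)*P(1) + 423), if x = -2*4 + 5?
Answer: -95648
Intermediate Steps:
x = -3 (x = -8 + 5 = -3)
P(r) = 5/(-6 + r)
-224*((x - 1)*P(1) + 423) = -224*((-3 - 1)*(5/(-6 + 1)) + 423) = -224*(-20/(-5) + 423) = -224*(-20*(-1)/5 + 423) = -224*(-4*(-1) + 423) = -224*(4 + 423) = -224*427 = -95648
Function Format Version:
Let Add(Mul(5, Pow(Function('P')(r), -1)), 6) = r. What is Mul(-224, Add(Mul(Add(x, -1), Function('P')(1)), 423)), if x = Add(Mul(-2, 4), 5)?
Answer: -95648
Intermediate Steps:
x = -3 (x = Add(-8, 5) = -3)
Function('P')(r) = Mul(5, Pow(Add(-6, r), -1))
Mul(-224, Add(Mul(Add(x, -1), Function('P')(1)), 423)) = Mul(-224, Add(Mul(Add(-3, -1), Mul(5, Pow(Add(-6, 1), -1))), 423)) = Mul(-224, Add(Mul(-4, Mul(5, Pow(-5, -1))), 423)) = Mul(-224, Add(Mul(-4, Mul(5, Rational(-1, 5))), 423)) = Mul(-224, Add(Mul(-4, -1), 423)) = Mul(-224, Add(4, 423)) = Mul(-224, 427) = -95648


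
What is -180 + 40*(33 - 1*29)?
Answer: -20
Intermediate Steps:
-180 + 40*(33 - 1*29) = -180 + 40*(33 - 29) = -180 + 40*4 = -180 + 160 = -20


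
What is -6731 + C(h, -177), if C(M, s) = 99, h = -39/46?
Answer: -6632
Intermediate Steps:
h = -39/46 (h = -39*1/46 = -39/46 ≈ -0.84783)
-6731 + C(h, -177) = -6731 + 99 = -6632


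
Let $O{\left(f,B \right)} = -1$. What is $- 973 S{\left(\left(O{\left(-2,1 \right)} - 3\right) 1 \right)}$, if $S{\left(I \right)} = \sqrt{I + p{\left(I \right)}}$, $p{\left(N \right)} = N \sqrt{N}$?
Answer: $- 1946 \sqrt{-1 - 2 i} \approx -1529.8 + 2475.4 i$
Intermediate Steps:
$p{\left(N \right)} = N^{\frac{3}{2}}$
$S{\left(I \right)} = \sqrt{I + I^{\frac{3}{2}}}$
$- 973 S{\left(\left(O{\left(-2,1 \right)} - 3\right) 1 \right)} = - 973 \sqrt{\left(-1 - 3\right) 1 + \left(\left(-1 - 3\right) 1\right)^{\frac{3}{2}}} = - 973 \sqrt{\left(-4\right) 1 + \left(\left(-4\right) 1\right)^{\frac{3}{2}}} = - 973 \sqrt{-4 + \left(-4\right)^{\frac{3}{2}}} = - 973 \sqrt{-4 - 8 i}$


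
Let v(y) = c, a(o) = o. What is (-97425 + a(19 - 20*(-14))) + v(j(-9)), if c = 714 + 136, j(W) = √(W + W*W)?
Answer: -96276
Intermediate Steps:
j(W) = √(W + W²)
c = 850
v(y) = 850
(-97425 + a(19 - 20*(-14))) + v(j(-9)) = (-97425 + (19 - 20*(-14))) + 850 = (-97425 + (19 + 280)) + 850 = (-97425 + 299) + 850 = -97126 + 850 = -96276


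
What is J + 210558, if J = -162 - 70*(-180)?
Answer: 222996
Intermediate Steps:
J = 12438 (J = -162 + 12600 = 12438)
J + 210558 = 12438 + 210558 = 222996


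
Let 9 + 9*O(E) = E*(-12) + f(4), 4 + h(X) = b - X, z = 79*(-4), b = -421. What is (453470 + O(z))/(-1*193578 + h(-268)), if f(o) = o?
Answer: -4085017/1743615 ≈ -2.3428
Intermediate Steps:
z = -316
h(X) = -425 - X (h(X) = -4 + (-421 - X) = -425 - X)
O(E) = -5/9 - 4*E/3 (O(E) = -1 + (E*(-12) + 4)/9 = -1 + (-12*E + 4)/9 = -1 + (4 - 12*E)/9 = -1 + (4/9 - 4*E/3) = -5/9 - 4*E/3)
(453470 + O(z))/(-1*193578 + h(-268)) = (453470 + (-5/9 - 4/3*(-316)))/(-1*193578 + (-425 - 1*(-268))) = (453470 + (-5/9 + 1264/3))/(-193578 + (-425 + 268)) = (453470 + 3787/9)/(-193578 - 157) = (4085017/9)/(-193735) = (4085017/9)*(-1/193735) = -4085017/1743615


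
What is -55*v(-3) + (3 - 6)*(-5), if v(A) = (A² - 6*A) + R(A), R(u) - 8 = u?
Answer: -1745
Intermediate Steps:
R(u) = 8 + u
v(A) = 8 + A² - 5*A (v(A) = (A² - 6*A) + (8 + A) = 8 + A² - 5*A)
-55*v(-3) + (3 - 6)*(-5) = -55*(8 + (-3)² - 5*(-3)) + (3 - 6)*(-5) = -55*(8 + 9 + 15) - 3*(-5) = -55*32 + 15 = -1760 + 15 = -1745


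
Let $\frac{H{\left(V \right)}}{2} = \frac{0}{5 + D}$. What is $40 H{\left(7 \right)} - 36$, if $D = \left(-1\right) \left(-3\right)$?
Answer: $-36$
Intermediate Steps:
$D = 3$
$H{\left(V \right)} = 0$ ($H{\left(V \right)} = 2 \frac{0}{5 + 3} = 2 \cdot \frac{0}{8} = 2 \cdot 0 \cdot \frac{1}{8} = 2 \cdot 0 = 0$)
$40 H{\left(7 \right)} - 36 = 40 \cdot 0 - 36 = 0 - 36 = -36$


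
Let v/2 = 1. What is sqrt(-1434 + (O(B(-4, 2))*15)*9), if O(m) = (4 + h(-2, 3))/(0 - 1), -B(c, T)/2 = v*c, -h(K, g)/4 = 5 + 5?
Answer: sqrt(3426) ≈ 58.532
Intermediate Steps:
v = 2 (v = 2*1 = 2)
h(K, g) = -40 (h(K, g) = -4*(5 + 5) = -4*10 = -40)
B(c, T) = -4*c
O(m) = 36 (O(m) = (4 - 40)/(0 - 1) = -36/(-1) = -36*(-1) = 36)
sqrt(-1434 + (O(B(-4, 2))*15)*9) = sqrt(-1434 + (36*15)*9) = sqrt(-1434 + 540*9) = sqrt(-1434 + 4860) = sqrt(3426)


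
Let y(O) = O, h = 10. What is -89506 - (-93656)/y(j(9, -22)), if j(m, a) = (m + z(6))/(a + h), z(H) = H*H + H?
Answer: -1896226/17 ≈ -1.1154e+5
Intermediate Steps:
z(H) = H + H**2 (z(H) = H**2 + H = H + H**2)
j(m, a) = (42 + m)/(10 + a) (j(m, a) = (m + 6*(1 + 6))/(a + 10) = (m + 6*7)/(10 + a) = (m + 42)/(10 + a) = (42 + m)/(10 + a))
-89506 - (-93656)/y(j(9, -22)) = -89506 - (-93656)/((42 + 9)/(10 - 22)) = -89506 - (-93656)/(51/(-12)) = -89506 - (-93656)/((-1/12*51)) = -89506 - (-93656)/(-17/4) = -89506 - (-93656)*(-4)/17 = -89506 - 1*374624/17 = -89506 - 374624/17 = -1896226/17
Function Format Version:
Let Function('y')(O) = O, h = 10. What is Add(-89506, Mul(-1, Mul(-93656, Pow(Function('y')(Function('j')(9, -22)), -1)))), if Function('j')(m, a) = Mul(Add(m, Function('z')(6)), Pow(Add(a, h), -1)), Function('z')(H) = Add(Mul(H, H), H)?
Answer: Rational(-1896226, 17) ≈ -1.1154e+5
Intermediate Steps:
Function('z')(H) = Add(H, Pow(H, 2)) (Function('z')(H) = Add(Pow(H, 2), H) = Add(H, Pow(H, 2)))
Function('j')(m, a) = Mul(Pow(Add(10, a), -1), Add(42, m)) (Function('j')(m, a) = Mul(Add(m, Mul(6, Add(1, 6))), Pow(Add(a, 10), -1)) = Mul(Add(m, Mul(6, 7)), Pow(Add(10, a), -1)) = Mul(Add(m, 42), Pow(Add(10, a), -1)) = Mul(Add(42, m), Pow(Add(10, a), -1)) = Mul(Pow(Add(10, a), -1), Add(42, m)))
Add(-89506, Mul(-1, Mul(-93656, Pow(Function('y')(Function('j')(9, -22)), -1)))) = Add(-89506, Mul(-1, Mul(-93656, Pow(Mul(Pow(Add(10, -22), -1), Add(42, 9)), -1)))) = Add(-89506, Mul(-1, Mul(-93656, Pow(Mul(Pow(-12, -1), 51), -1)))) = Add(-89506, Mul(-1, Mul(-93656, Pow(Mul(Rational(-1, 12), 51), -1)))) = Add(-89506, Mul(-1, Mul(-93656, Pow(Rational(-17, 4), -1)))) = Add(-89506, Mul(-1, Mul(-93656, Rational(-4, 17)))) = Add(-89506, Mul(-1, Rational(374624, 17))) = Add(-89506, Rational(-374624, 17)) = Rational(-1896226, 17)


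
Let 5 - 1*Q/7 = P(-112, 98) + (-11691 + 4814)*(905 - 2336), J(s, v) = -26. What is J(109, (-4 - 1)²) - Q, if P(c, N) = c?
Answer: 68886064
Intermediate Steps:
Q = -68886090 (Q = 35 - 7*(-112 + (-11691 + 4814)*(905 - 2336)) = 35 - 7*(-112 - 6877*(-1431)) = 35 - 7*(-112 + 9840987) = 35 - 7*9840875 = 35 - 68886125 = -68886090)
J(109, (-4 - 1)²) - Q = -26 - 1*(-68886090) = -26 + 68886090 = 68886064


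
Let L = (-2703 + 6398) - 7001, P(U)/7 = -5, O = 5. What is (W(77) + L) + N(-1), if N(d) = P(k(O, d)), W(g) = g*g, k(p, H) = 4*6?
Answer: 2588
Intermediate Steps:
k(p, H) = 24
W(g) = g²
P(U) = -35 (P(U) = 7*(-5) = -35)
N(d) = -35
L = -3306 (L = 3695 - 7001 = -3306)
(W(77) + L) + N(-1) = (77² - 3306) - 35 = (5929 - 3306) - 35 = 2623 - 35 = 2588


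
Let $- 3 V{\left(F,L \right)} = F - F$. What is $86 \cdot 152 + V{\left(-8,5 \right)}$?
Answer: $13072$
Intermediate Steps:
$V{\left(F,L \right)} = 0$ ($V{\left(F,L \right)} = - \frac{F - F}{3} = \left(- \frac{1}{3}\right) 0 = 0$)
$86 \cdot 152 + V{\left(-8,5 \right)} = 86 \cdot 152 + 0 = 13072 + 0 = 13072$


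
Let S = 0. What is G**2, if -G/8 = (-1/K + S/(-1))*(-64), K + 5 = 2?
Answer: 262144/9 ≈ 29127.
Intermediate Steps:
K = -3 (K = -5 + 2 = -3)
G = 512/3 (G = -8*(-1/(-3) + 0/(-1))*(-64) = -8*(-1*(-1/3) + 0*(-1))*(-64) = -8*(1/3 + 0)*(-64) = -8*(-64)/3 = -8*(-64/3) = 512/3 ≈ 170.67)
G**2 = (512/3)**2 = 262144/9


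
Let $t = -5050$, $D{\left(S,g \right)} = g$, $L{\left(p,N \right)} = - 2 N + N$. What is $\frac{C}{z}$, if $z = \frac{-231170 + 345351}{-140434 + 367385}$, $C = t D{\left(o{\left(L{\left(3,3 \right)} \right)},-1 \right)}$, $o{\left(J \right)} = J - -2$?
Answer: $\frac{1146102550}{114181} \approx 10038.0$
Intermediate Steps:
$L{\left(p,N \right)} = - N$
$o{\left(J \right)} = 2 + J$ ($o{\left(J \right)} = J + 2 = 2 + J$)
$C = 5050$ ($C = \left(-5050\right) \left(-1\right) = 5050$)
$z = \frac{114181}{226951} \approx 0.50311$
$\frac{C}{z} = \frac{5050}{\frac{114181}{226951}} = 5050 \cdot \frac{226951}{114181} = \frac{1146102550}{114181}$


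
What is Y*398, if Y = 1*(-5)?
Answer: -1990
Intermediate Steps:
Y = -5
Y*398 = -5*398 = -1990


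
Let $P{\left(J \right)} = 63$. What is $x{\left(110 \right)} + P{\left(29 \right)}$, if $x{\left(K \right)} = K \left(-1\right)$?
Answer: $-47$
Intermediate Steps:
$x{\left(K \right)} = - K$
$x{\left(110 \right)} + P{\left(29 \right)} = \left(-1\right) 110 + 63 = -110 + 63 = -47$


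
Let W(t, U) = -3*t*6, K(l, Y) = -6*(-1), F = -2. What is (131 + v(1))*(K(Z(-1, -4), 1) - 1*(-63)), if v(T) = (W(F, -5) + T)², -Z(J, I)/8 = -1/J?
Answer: 103500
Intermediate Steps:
Z(J, I) = 8/J (Z(J, I) = -(-8)/J = 8/J)
K(l, Y) = 6
W(t, U) = -18*t
v(T) = (36 + T)² (v(T) = (-18*(-2) + T)² = (36 + T)²)
(131 + v(1))*(K(Z(-1, -4), 1) - 1*(-63)) = (131 + (36 + 1)²)*(6 - 1*(-63)) = (131 + 37²)*(6 + 63) = (131 + 1369)*69 = 1500*69 = 103500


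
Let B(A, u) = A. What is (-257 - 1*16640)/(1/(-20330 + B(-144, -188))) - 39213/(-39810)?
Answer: 4590745605131/13270 ≈ 3.4595e+8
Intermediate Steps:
(-257 - 1*16640)/(1/(-20330 + B(-144, -188))) - 39213/(-39810) = (-257 - 1*16640)/(1/(-20330 - 144)) - 39213/(-39810) = (-257 - 16640)/(1/(-20474)) - 39213*(-1/39810) = -16897/(-1/20474) + 13071/13270 = -16897*(-20474) + 13071/13270 = 345949178 + 13071/13270 = 4590745605131/13270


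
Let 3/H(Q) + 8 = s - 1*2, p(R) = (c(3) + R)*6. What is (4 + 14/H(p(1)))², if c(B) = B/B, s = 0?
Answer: 16384/9 ≈ 1820.4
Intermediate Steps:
c(B) = 1
p(R) = 6 + 6*R (p(R) = (1 + R)*6 = 6 + 6*R)
H(Q) = -3/10 (H(Q) = 3/(-8 + (0 - 1*2)) = 3/(-8 + (0 - 2)) = 3/(-8 - 2) = 3/(-10) = 3*(-⅒) = -3/10)
(4 + 14/H(p(1)))² = (4 + 14/(-3/10))² = (4 + 14*(-10/3))² = (4 - 140/3)² = (-128/3)² = 16384/9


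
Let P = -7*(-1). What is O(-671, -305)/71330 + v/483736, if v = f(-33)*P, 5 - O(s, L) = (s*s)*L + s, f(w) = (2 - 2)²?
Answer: 137324181/71330 ≈ 1925.2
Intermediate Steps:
f(w) = 0 (f(w) = 0² = 0)
P = 7
O(s, L) = 5 - s - L*s² (O(s, L) = 5 - ((s*s)*L + s) = 5 - (s²*L + s) = 5 - (L*s² + s) = 5 - (s + L*s²) = 5 + (-s - L*s²) = 5 - s - L*s²)
v = 0 (v = 0*7 = 0)
O(-671, -305)/71330 + v/483736 = (5 - 1*(-671) - 1*(-305)*(-671)²)/71330 + 0/483736 = (5 + 671 - 1*(-305)*450241)*(1/71330) + 0*(1/483736) = (5 + 671 + 137323505)*(1/71330) + 0 = 137324181*(1/71330) + 0 = 137324181/71330 + 0 = 137324181/71330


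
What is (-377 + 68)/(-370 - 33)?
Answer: 309/403 ≈ 0.76675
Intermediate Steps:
(-377 + 68)/(-370 - 33) = -309/(-403) = -309*(-1/403) = 309/403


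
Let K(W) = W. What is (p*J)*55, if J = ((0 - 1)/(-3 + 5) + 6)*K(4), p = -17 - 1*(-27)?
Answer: 12100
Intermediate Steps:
p = 10 (p = -17 + 27 = 10)
J = 22 (J = ((0 - 1)/(-3 + 5) + 6)*4 = (-1/2 + 6)*4 = (-1*½ + 6)*4 = (-½ + 6)*4 = (11/2)*4 = 22)
(p*J)*55 = (10*22)*55 = 220*55 = 12100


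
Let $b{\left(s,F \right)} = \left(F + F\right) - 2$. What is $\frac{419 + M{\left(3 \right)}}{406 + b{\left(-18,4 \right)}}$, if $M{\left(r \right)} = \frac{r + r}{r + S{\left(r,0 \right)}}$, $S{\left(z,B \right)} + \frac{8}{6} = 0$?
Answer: $\frac{2113}{2060} \approx 1.0257$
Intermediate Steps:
$S{\left(z,B \right)} = - \frac{4}{3}$ ($S{\left(z,B \right)} = - \frac{4}{3} + 0 = - \frac{4}{3}$)
$b{\left(s,F \right)} = -2 + 2 F$ ($b{\left(s,F \right)} = 2 F - 2 = -2 + 2 F$)
$M{\left(r \right)} = \frac{2 r}{- \frac{4}{3} + r}$ ($M{\left(r \right)} = \frac{r + r}{r - \frac{4}{3}} = \frac{2 r}{- \frac{4}{3} + r}$)
$\frac{419 + M{\left(3 \right)}}{406 + b{\left(-18,4 \right)}} = \frac{419 + 6 \cdot 3 \frac{1}{-4 + 3 \cdot 3}}{406 + \left(-2 + 2 \cdot 4\right)} = \frac{419 + 6 \cdot 3 \frac{1}{-4 + 9}}{406 + \left(-2 + 8\right)} = \frac{419 + 6 \cdot 3 \cdot \frac{1}{5}}{406 + 6} = \frac{419 + 6 \cdot 3 \cdot \frac{1}{5}}{412} = \left(419 + \frac{18}{5}\right) \frac{1}{412} = \frac{2113}{5} \cdot \frac{1}{412} = \frac{2113}{2060}$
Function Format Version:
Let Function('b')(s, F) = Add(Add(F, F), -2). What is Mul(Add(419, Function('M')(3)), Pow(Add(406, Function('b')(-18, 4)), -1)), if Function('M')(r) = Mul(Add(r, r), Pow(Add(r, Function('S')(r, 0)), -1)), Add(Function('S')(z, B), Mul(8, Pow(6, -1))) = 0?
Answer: Rational(2113, 2060) ≈ 1.0257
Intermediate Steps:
Function('S')(z, B) = Rational(-4, 3) (Function('S')(z, B) = Add(Rational(-4, 3), 0) = Rational(-4, 3))
Function('b')(s, F) = Add(-2, Mul(2, F)) (Function('b')(s, F) = Add(Mul(2, F), -2) = Add(-2, Mul(2, F)))
Function('M')(r) = Mul(2, r, Pow(Add(Rational(-4, 3), r), -1)) (Function('M')(r) = Mul(Add(r, r), Pow(Add(r, Rational(-4, 3)), -1)) = Mul(Mul(2, r), Pow(Add(Rational(-4, 3), r), -1)) = Mul(2, r, Pow(Add(Rational(-4, 3), r), -1)))
Mul(Add(419, Function('M')(3)), Pow(Add(406, Function('b')(-18, 4)), -1)) = Mul(Add(419, Mul(6, 3, Pow(Add(-4, Mul(3, 3)), -1))), Pow(Add(406, Add(-2, Mul(2, 4))), -1)) = Mul(Add(419, Mul(6, 3, Pow(Add(-4, 9), -1))), Pow(Add(406, Add(-2, 8)), -1)) = Mul(Add(419, Mul(6, 3, Pow(5, -1))), Pow(Add(406, 6), -1)) = Mul(Add(419, Mul(6, 3, Rational(1, 5))), Pow(412, -1)) = Mul(Add(419, Rational(18, 5)), Rational(1, 412)) = Mul(Rational(2113, 5), Rational(1, 412)) = Rational(2113, 2060)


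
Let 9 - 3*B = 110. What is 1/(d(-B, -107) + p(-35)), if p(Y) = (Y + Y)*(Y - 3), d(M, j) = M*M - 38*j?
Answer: 9/70735 ≈ 0.00012724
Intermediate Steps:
B = -101/3 (B = 3 - ⅓*110 = 3 - 110/3 = -101/3 ≈ -33.667)
d(M, j) = M² - 38*j
p(Y) = 2*Y*(-3 + Y) (p(Y) = (2*Y)*(-3 + Y) = 2*Y*(-3 + Y))
1/(d(-B, -107) + p(-35)) = 1/(((-1*(-101/3))² - 38*(-107)) + 2*(-35)*(-3 - 35)) = 1/(((101/3)² + 4066) + 2*(-35)*(-38)) = 1/((10201/9 + 4066) + 2660) = 1/(46795/9 + 2660) = 1/(70735/9) = 9/70735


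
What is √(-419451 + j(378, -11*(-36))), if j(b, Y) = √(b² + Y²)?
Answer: √(-419451 + 90*√37) ≈ 647.23*I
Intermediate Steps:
j(b, Y) = √(Y² + b²)
√(-419451 + j(378, -11*(-36))) = √(-419451 + √((-11*(-36))² + 378²)) = √(-419451 + √(396² + 142884)) = √(-419451 + √(156816 + 142884)) = √(-419451 + √299700) = √(-419451 + 90*√37)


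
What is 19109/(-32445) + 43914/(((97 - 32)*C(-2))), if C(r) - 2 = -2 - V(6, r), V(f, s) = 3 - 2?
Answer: -21938951/32445 ≈ -676.19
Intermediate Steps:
V(f, s) = 1
C(r) = -1 (C(r) = 2 + (-2 - 1*1) = 2 + (-2 - 1) = 2 - 3 = -1)
19109/(-32445) + 43914/(((97 - 32)*C(-2))) = 19109/(-32445) + 43914/(((97 - 32)*(-1))) = 19109*(-1/32445) + 43914/((65*(-1))) = -19109/32445 + 43914/(-65) = -19109/32445 + 43914*(-1/65) = -19109/32445 - 3378/5 = -21938951/32445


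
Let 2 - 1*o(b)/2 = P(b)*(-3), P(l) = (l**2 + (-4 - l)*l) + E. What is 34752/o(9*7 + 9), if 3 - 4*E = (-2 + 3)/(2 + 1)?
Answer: -4344/215 ≈ -20.205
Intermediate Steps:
E = 2/3 (E = 3/4 - (-2 + 3)/(4*(2 + 1)) = 3/4 - 1/(4*3) = 3/4 - 1/4*1/3 = 3/4 - 1/12 = 2/3 ≈ 0.66667)
P(l) = 2/3 + l**2 + l*(-4 - l) (P(l) = (l**2 + (-4 - l)*l) + 2/3 = (l**2 + l*(-4 - l)) + 2/3 = 2/3 + l**2 + l*(-4 - l))
o(b) = 8 - 24*b (o(b) = 4 - 2*(2/3 - 4*b)*(-3) = 4 - 2*(-2 + 12*b) = 4 + (4 - 24*b) = 8 - 24*b)
34752/o(9*7 + 9) = 34752/(8 - 24*(9*7 + 9)) = 34752/(8 - 24*(63 + 9)) = 34752/(8 - 24*72) = 34752/(8 - 1728) = 34752/(-1720) = 34752*(-1/1720) = -4344/215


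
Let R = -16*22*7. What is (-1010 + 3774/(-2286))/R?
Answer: 385439/938784 ≈ 0.41057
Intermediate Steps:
R = -2464 (R = -352*7 = -2464)
(-1010 + 3774/(-2286))/R = (-1010 + 3774/(-2286))/(-2464) = (-1010 + 3774*(-1/2286))*(-1/2464) = (-1010 - 629/381)*(-1/2464) = -385439/381*(-1/2464) = 385439/938784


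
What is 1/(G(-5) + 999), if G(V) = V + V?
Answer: 1/989 ≈ 0.0010111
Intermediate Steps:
G(V) = 2*V
1/(G(-5) + 999) = 1/(2*(-5) + 999) = 1/(-10 + 999) = 1/989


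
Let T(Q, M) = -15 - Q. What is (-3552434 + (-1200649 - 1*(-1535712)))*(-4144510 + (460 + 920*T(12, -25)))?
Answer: 13412865788190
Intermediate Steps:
(-3552434 + (-1200649 - 1*(-1535712)))*(-4144510 + (460 + 920*T(12, -25))) = (-3552434 + (-1200649 - 1*(-1535712)))*(-4144510 + (460 + 920*(-15 - 1*12))) = (-3552434 + (-1200649 + 1535712))*(-4144510 + (460 + 920*(-15 - 12))) = (-3552434 + 335063)*(-4144510 + (460 + 920*(-27))) = -3217371*(-4144510 + (460 - 24840)) = -3217371*(-4144510 - 24380) = -3217371*(-4168890) = 13412865788190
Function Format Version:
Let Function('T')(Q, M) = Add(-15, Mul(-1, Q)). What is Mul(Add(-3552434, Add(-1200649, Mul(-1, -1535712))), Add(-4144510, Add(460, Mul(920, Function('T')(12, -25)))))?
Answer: 13412865788190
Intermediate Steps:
Mul(Add(-3552434, Add(-1200649, Mul(-1, -1535712))), Add(-4144510, Add(460, Mul(920, Function('T')(12, -25))))) = Mul(Add(-3552434, Add(-1200649, Mul(-1, -1535712))), Add(-4144510, Add(460, Mul(920, Add(-15, Mul(-1, 12)))))) = Mul(Add(-3552434, Add(-1200649, 1535712)), Add(-4144510, Add(460, Mul(920, Add(-15, -12))))) = Mul(Add(-3552434, 335063), Add(-4144510, Add(460, Mul(920, -27)))) = Mul(-3217371, Add(-4144510, Add(460, -24840))) = Mul(-3217371, Add(-4144510, -24380)) = Mul(-3217371, -4168890) = 13412865788190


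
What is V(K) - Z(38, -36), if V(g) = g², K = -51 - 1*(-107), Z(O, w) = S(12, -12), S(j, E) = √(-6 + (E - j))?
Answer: 3136 - I*√30 ≈ 3136.0 - 5.4772*I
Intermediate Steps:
S(j, E) = √(-6 + E - j)
Z(O, w) = I*√30 (Z(O, w) = √(-6 - 12 - 1*12) = √(-6 - 12 - 12) = √(-30) = I*√30)
K = 56 (K = -51 + 107 = 56)
V(K) - Z(38, -36) = 56² - I*√30 = 3136 - I*√30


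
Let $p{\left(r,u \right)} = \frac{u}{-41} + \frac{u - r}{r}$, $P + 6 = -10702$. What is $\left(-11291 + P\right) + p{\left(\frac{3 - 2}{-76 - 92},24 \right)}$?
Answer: $- \frac{1067336}{41} \approx -26033.0$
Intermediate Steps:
$P = -10708$ ($P = -6 - 10702 = -10708$)
$p{\left(r,u \right)} = - \frac{u}{41} + \frac{u - r}{r}$ ($p{\left(r,u \right)} = u \left(- \frac{1}{41}\right) + \frac{u - r}{r} = - \frac{u}{41} + \frac{u - r}{r}$)
$\left(-11291 + P\right) + p{\left(\frac{3 - 2}{-76 - 92},24 \right)} = \left(-11291 - 10708\right) - \left(\frac{65}{41} - 24 \frac{-76 - 92}{3 - 2}\right) = -21999 - \left(\frac{65}{41} + 4032\right) = -21999 - \frac{165377}{41} = - \frac{1067336}{41}$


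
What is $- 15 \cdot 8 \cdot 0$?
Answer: $0$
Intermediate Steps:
$- 15 \cdot 8 \cdot 0 = - 120 \cdot 0 = \left(-1\right) 0 = 0$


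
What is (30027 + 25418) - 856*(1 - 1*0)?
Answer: 54589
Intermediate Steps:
(30027 + 25418) - 856*(1 - 1*0) = 55445 - 856*(1 + 0) = 55445 - 856*1 = 55445 - 856 = 54589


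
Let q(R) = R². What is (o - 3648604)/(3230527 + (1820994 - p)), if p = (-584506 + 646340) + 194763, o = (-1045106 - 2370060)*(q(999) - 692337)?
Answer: -260974237207/1198731 ≈ -2.1771e+5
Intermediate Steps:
o = -1043893300224 (o = (-1045106 - 2370060)*(999² - 692337) = -3415166*(998001 - 692337) = -3415166*305664 = -1043893300224)
p = 256597 (p = 61834 + 194763 = 256597)
(o - 3648604)/(3230527 + (1820994 - p)) = (-1043893300224 - 3648604)/(3230527 + (1820994 - 1*256597)) = -1043896948828/(3230527 + (1820994 - 256597)) = -1043896948828/(3230527 + 1564397) = -1043896948828/4794924 = -1043896948828*1/4794924 = -260974237207/1198731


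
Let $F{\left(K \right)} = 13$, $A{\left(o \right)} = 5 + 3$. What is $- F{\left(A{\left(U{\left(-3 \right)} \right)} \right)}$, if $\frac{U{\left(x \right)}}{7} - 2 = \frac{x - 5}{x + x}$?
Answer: $-13$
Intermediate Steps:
$U{\left(x \right)} = 14 + \frac{7 \left(-5 + x\right)}{2 x}$ ($U{\left(x \right)} = 14 + 7 \frac{x - 5}{x + x} = 14 + 7 \frac{-5 + x}{2 x} = 14 + \frac{7 \left(-5 + x\right)}{2 x}$)
$A{\left(o \right)} = 8$
$- F{\left(A{\left(U{\left(-3 \right)} \right)} \right)} = \left(-1\right) 13 = -13$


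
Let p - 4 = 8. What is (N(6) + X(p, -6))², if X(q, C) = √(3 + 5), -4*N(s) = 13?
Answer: 297/16 - 13*√2 ≈ 0.17772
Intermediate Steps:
p = 12 (p = 4 + 8 = 12)
N(s) = -13/4 (N(s) = -¼*13 = -13/4)
X(q, C) = 2*√2 (X(q, C) = √8 = 2*√2)
(N(6) + X(p, -6))² = (-13/4 + 2*√2)²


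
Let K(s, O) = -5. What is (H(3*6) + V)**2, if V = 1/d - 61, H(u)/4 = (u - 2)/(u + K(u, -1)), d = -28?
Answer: 417180625/132496 ≈ 3148.6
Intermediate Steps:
H(u) = 4*(-2 + u)/(-5 + u) (H(u) = 4*((u - 2)/(u - 5)) = 4*((-2 + u)/(-5 + u)) = 4*(-2 + u)/(-5 + u))
V = -1709/28 (V = 1/(-28) - 61 = -1/28 - 61 = -1709/28 ≈ -61.036)
(H(3*6) + V)**2 = (4*(-2 + 3*6)/(-5 + 3*6) - 1709/28)**2 = (4*(-2 + 18)/(-5 + 18) - 1709/28)**2 = (4*16/13 - 1709/28)**2 = (4*(1/13)*16 - 1709/28)**2 = (64/13 - 1709/28)**2 = (-20425/364)**2 = 417180625/132496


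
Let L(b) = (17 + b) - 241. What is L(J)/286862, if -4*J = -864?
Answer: -4/143431 ≈ -2.7888e-5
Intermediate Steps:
J = 216 (J = -¼*(-864) = 216)
L(b) = -224 + b
L(J)/286862 = (-224 + 216)/286862 = -8*1/286862 = -4/143431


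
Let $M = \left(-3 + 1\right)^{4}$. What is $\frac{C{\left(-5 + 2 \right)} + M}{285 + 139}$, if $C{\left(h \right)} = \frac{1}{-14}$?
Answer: $\frac{223}{5936} \approx 0.037567$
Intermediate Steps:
$C{\left(h \right)} = - \frac{1}{14}$
$M = 16$ ($M = \left(-2\right)^{4} = 16$)
$\frac{C{\left(-5 + 2 \right)} + M}{285 + 139} = \frac{- \frac{1}{14} + 16}{285 + 139} = \frac{223}{14 \cdot 424} = \frac{223}{14} \cdot \frac{1}{424} = \frac{223}{5936}$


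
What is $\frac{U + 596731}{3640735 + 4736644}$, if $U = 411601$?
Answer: $\frac{1008332}{8377379} \approx 0.12036$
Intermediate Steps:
$\frac{U + 596731}{3640735 + 4736644} = \frac{411601 + 596731}{3640735 + 4736644} = \frac{1008332}{8377379}$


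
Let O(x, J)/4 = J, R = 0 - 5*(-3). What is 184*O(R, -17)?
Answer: -12512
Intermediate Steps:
R = 15 (R = 0 + 15 = 15)
O(x, J) = 4*J
184*O(R, -17) = 184*(4*(-17)) = 184*(-68) = -12512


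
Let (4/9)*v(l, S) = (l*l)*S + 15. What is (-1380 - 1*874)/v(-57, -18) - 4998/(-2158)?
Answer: 1324709561/567773037 ≈ 2.3332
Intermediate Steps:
v(l, S) = 135/4 + 9*S*l²/4 (v(l, S) = 9*((l*l)*S + 15)/4 = 9*(l²*S + 15)/4 = 9*(S*l² + 15)/4 = 9*(15 + S*l²)/4 = 135/4 + 9*S*l²/4)
(-1380 - 1*874)/v(-57, -18) - 4998/(-2158) = (-1380 - 1*874)/(135/4 + (9/4)*(-18)*(-57)²) - 4998/(-2158) = (-1380 - 874)/(135/4 + (9/4)*(-18)*3249) - 4998*(-1/2158) = -2254/(135/4 - 263169/2) + 2499/1079 = -2254/(-526203/4) + 2499/1079 = -2254*(-4/526203) + 2499/1079 = 9016/526203 + 2499/1079 = 1324709561/567773037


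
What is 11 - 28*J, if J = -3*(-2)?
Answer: -157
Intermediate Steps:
J = 6
11 - 28*J = 11 - 28*6 = 11 - 168 = -157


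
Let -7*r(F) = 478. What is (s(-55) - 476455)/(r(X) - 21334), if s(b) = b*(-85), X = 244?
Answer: 825615/37454 ≈ 22.043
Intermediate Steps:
r(F) = -478/7 (r(F) = -⅐*478 = -478/7)
s(b) = -85*b
(s(-55) - 476455)/(r(X) - 21334) = (-85*(-55) - 476455)/(-478/7 - 21334) = (4675 - 476455)/(-149816/7) = -471780*(-7/149816) = 825615/37454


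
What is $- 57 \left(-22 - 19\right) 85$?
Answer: $198645$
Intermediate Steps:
$- 57 \left(-22 - 19\right) 85 = \left(-57\right) \left(-41\right) 85 = 2337 \cdot 85 = 198645$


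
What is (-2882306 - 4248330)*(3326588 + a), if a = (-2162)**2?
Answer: -57051020689152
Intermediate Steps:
a = 4674244
(-2882306 - 4248330)*(3326588 + a) = (-2882306 - 4248330)*(3326588 + 4674244) = -7130636*8000832 = -57051020689152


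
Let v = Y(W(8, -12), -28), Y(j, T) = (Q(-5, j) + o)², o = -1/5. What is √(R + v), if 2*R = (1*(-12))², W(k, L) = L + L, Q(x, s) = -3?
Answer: 2*√514/5 ≈ 9.0686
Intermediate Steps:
o = -⅕ (o = -1*⅕ = -⅕ ≈ -0.20000)
W(k, L) = 2*L
Y(j, T) = 256/25 (Y(j, T) = (-3 - ⅕)² = (-16/5)² = 256/25)
v = 256/25 ≈ 10.240
R = 72 (R = (1*(-12))²/2 = (½)*(-12)² = (½)*144 = 72)
√(R + v) = √(72 + 256/25) = √(2056/25) = 2*√514/5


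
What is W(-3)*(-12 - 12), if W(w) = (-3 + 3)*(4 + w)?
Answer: 0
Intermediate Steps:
W(w) = 0 (W(w) = 0*(4 + w) = 0)
W(-3)*(-12 - 12) = 0*(-12 - 12) = 0*(-24) = 0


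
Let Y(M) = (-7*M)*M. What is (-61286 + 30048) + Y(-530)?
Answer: -1997538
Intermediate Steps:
Y(M) = -7*M²
(-61286 + 30048) + Y(-530) = (-61286 + 30048) - 7*(-530)² = -31238 - 7*280900 = -31238 - 1966300 = -1997538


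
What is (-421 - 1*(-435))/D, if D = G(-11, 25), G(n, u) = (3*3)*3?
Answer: 14/27 ≈ 0.51852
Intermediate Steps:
G(n, u) = 27 (G(n, u) = 9*3 = 27)
D = 27
(-421 - 1*(-435))/D = (-421 - 1*(-435))/27 = (-421 + 435)*(1/27) = 14*(1/27) = 14/27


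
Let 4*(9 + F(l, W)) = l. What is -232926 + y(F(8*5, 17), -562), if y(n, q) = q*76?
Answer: -275638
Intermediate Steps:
F(l, W) = -9 + l/4
y(n, q) = 76*q
-232926 + y(F(8*5, 17), -562) = -232926 + 76*(-562) = -232926 - 42712 = -275638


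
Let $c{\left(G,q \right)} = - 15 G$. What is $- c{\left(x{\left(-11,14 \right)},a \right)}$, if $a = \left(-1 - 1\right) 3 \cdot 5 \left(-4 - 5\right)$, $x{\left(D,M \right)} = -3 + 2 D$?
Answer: $-375$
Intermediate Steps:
$a = 270$ ($a = - 2 \cdot 15 \left(-4 - 5\right) = - 2 \cdot 15 \left(-9\right) = \left(-2\right) \left(-135\right) = 270$)
$- c{\left(x{\left(-11,14 \right)},a \right)} = - \left(-15\right) \left(-3 + 2 \left(-11\right)\right) = - \left(-15\right) \left(-3 - 22\right) = - \left(-15\right) \left(-25\right) = \left(-1\right) 375 = -375$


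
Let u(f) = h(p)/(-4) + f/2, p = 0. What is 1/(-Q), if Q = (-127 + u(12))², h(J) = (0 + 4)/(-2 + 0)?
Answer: -4/58081 ≈ -6.8869e-5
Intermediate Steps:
h(J) = -2 (h(J) = 4/(-2) = 4*(-½) = -2)
u(f) = ½ + f/2 (u(f) = -2/(-4) + f/2 = -2*(-¼) + f*(½) = ½ + f/2)
Q = 58081/4 (Q = (-127 + (½ + (½)*12))² = (-127 + (½ + 6))² = (-127 + 13/2)² = (-241/2)² = 58081/4 ≈ 14520.)
1/(-Q) = 1/(-1*58081/4) = 1/(-58081/4) = -4/58081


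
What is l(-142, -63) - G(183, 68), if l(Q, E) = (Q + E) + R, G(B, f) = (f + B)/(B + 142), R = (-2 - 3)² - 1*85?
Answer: -86376/325 ≈ -265.77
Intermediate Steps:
R = -60 (R = (-5)² - 85 = 25 - 85 = -60)
G(B, f) = (B + f)/(142 + B)
l(Q, E) = -60 + E + Q (l(Q, E) = (Q + E) - 60 = (E + Q) - 60 = -60 + E + Q)
l(-142, -63) - G(183, 68) = (-60 - 63 - 142) - (183 + 68)/(142 + 183) = -265 - 251/325 = -86376/325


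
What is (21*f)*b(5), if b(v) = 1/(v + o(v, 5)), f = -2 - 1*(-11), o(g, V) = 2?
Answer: 27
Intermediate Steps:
f = 9 (f = -2 + 11 = 9)
b(v) = 1/(2 + v) (b(v) = 1/(v + 2) = 1/(2 + v))
(21*f)*b(5) = (21*9)/(2 + 5) = 189/7 = 189*(⅐) = 27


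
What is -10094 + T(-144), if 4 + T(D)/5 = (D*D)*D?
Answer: -14940034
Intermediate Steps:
T(D) = -20 + 5*D³ (T(D) = -20 + 5*((D*D)*D) = -20 + 5*(D²*D) = -20 + 5*D³)
-10094 + T(-144) = -10094 + (-20 + 5*(-144)³) = -10094 + (-20 + 5*(-2985984)) = -10094 + (-20 - 14929920) = -10094 - 14929940 = -14940034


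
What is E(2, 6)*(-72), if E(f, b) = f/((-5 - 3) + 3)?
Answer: 144/5 ≈ 28.800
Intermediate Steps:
E(f, b) = -f/5 (E(f, b) = f/(-8 + 3) = f/(-5) = f*(-⅕) = -f/5)
E(2, 6)*(-72) = -⅕*2*(-72) = -⅖*(-72) = 144/5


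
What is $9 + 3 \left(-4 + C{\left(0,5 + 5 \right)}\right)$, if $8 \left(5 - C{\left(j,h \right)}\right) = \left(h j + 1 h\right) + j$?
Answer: $\frac{33}{4} \approx 8.25$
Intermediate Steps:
$C{\left(j,h \right)} = 5 - \frac{h}{8} - \frac{j}{8} - \frac{h j}{8}$ ($C{\left(j,h \right)} = 5 - \frac{\left(h j + 1 h\right) + j}{8} = 5 - \frac{\left(h j + h\right) + j}{8} = 5 - \frac{\left(h + h j\right) + j}{8} = 5 - \frac{h + j + h j}{8} = 5 - \left(\frac{h}{8} + \frac{j}{8} + \frac{h j}{8}\right) = 5 - \frac{h}{8} - \frac{j}{8} - \frac{h j}{8}$)
$9 + 3 \left(-4 + C{\left(0,5 + 5 \right)}\right) = 9 + 3 \left(-4 - \left(-5 + \frac{5 + 5}{8} + \frac{1}{8} \left(5 + 5\right) 0\right)\right) = 9 + 3 \left(-4 + \left(5 - \frac{5}{4} + 0 - \frac{5}{4} \cdot 0\right)\right) = 9 + 3 \left(-4 + \left(5 - \frac{5}{4} + 0 + 0\right)\right) = 9 + 3 \left(-4 + \frac{15}{4}\right) = 9 + 3 \left(- \frac{1}{4}\right) = 9 - \frac{3}{4} = \frac{33}{4}$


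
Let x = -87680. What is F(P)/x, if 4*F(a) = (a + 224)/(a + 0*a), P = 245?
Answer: -67/12275200 ≈ -5.4582e-6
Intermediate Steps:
F(a) = (224 + a)/(4*a) (F(a) = ((a + 224)/(a + 0*a))/4 = ((224 + a)/(a + 0))/4 = ((224 + a)/a)/4 = (224 + a)/(4*a))
F(P)/x = ((1/4)*(224 + 245)/245)/(-87680) = ((1/4)*(1/245)*469)*(-1/87680) = (67/140)*(-1/87680) = -67/12275200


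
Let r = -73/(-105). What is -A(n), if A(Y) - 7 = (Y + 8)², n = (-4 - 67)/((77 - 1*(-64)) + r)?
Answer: -13997125949/221354884 ≈ -63.234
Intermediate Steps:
r = 73/105 (r = -73*(-1/105) = 73/105 ≈ 0.69524)
n = -7455/14878 (n = (-4 - 67)/((77 - 1*(-64)) + 73/105) = -71/((77 + 64) + 73/105) = -71/(141 + 73/105) = -71/14878/105 = -71*105/14878 = -7455/14878 ≈ -0.50108)
A(Y) = 7 + (8 + Y)² (A(Y) = 7 + (Y + 8)² = 7 + (8 + Y)²)
-A(n) = -(7 + (8 - 7455/14878)²) = -(7 + (111569/14878)²) = -(7 + 12447641761/221354884) = -1*13997125949/221354884 = -13997125949/221354884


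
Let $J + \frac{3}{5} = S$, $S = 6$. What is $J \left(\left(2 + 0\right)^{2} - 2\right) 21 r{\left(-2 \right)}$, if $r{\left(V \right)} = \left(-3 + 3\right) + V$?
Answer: $- \frac{2268}{5} \approx -453.6$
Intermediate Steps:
$J = \frac{27}{5}$ ($J = - \frac{3}{5} + 6 = \frac{27}{5} \approx 5.4$)
$r{\left(V \right)} = V$ ($r{\left(V \right)} = 0 + V = V$)
$J \left(\left(2 + 0\right)^{2} - 2\right) 21 r{\left(-2 \right)} = \frac{27 \left(\left(2 + 0\right)^{2} - 2\right)}{5} \cdot 21 \left(-2\right) = \frac{27 \left(2^{2} - 2\right)}{5} \cdot 21 \left(-2\right) = \frac{27 \left(4 - 2\right)}{5} \cdot 21 \left(-2\right) = \frac{27}{5} \cdot 2 \cdot 21 \left(-2\right) = \frac{54}{5} \cdot 21 \left(-2\right) = \frac{1134}{5} \left(-2\right) = - \frac{2268}{5}$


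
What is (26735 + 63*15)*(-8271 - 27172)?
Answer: -981062240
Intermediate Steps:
(26735 + 63*15)*(-8271 - 27172) = (26735 + 945)*(-35443) = 27680*(-35443) = -981062240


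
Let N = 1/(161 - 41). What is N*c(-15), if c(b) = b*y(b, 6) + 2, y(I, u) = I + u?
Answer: 137/120 ≈ 1.1417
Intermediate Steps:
c(b) = 2 + b*(6 + b) (c(b) = b*(b + 6) + 2 = b*(6 + b) + 2 = 2 + b*(6 + b))
N = 1/120 ≈ 0.0083333
N*c(-15) = (2 - 15*(6 - 15))/120 = (2 - 15*(-9))/120 = (2 + 135)/120 = (1/120)*137 = 137/120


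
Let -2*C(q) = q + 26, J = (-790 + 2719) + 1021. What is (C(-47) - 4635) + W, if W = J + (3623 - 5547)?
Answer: -7197/2 ≈ -3598.5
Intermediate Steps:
J = 2950 (J = 1929 + 1021 = 2950)
W = 1026 (W = 2950 + (3623 - 5547) = 2950 - 1924 = 1026)
C(q) = -13 - q/2 (C(q) = -(q + 26)/2 = -(26 + q)/2 = -13 - q/2)
(C(-47) - 4635) + W = ((-13 - ½*(-47)) - 4635) + 1026 = ((-13 + 47/2) - 4635) + 1026 = (21/2 - 4635) + 1026 = -9249/2 + 1026 = -7197/2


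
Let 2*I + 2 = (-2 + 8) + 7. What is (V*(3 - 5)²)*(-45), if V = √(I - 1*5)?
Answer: -90*√2 ≈ -127.28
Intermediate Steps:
I = 11/2 (I = -1 + ((-2 + 8) + 7)/2 = -1 + (6 + 7)/2 = -1 + (½)*13 = -1 + 13/2 = 11/2 ≈ 5.5000)
V = √2/2 (V = √(11/2 - 1*5) = √(11/2 - 5) = √(½) = √2/2 ≈ 0.70711)
(V*(3 - 5)²)*(-45) = ((√2/2)*(3 - 5)²)*(-45) = ((√2/2)*(-2)²)*(-45) = ((√2/2)*4)*(-45) = (2*√2)*(-45) = -90*√2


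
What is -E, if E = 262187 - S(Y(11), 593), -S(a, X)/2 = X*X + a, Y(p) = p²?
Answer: -965727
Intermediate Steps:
S(a, X) = -2*a - 2*X² (S(a, X) = -2*(X*X + a) = -2*(X² + a) = -2*(a + X²) = -2*a - 2*X²)
E = 965727 (E = 262187 - (-2*11² - 2*593²) = 262187 - (-2*121 - 2*351649) = 262187 - (-242 - 703298) = 262187 - 1*(-703540) = 262187 + 703540 = 965727)
-E = -1*965727 = -965727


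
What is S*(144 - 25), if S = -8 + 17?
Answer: 1071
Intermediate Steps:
S = 9
S*(144 - 25) = 9*(144 - 25) = 9*119 = 1071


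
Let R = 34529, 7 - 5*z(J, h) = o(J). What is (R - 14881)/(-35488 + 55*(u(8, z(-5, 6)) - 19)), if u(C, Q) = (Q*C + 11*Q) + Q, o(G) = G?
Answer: -19648/33893 ≈ -0.57971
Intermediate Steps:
z(J, h) = 7/5 - J/5
u(C, Q) = 12*Q + C*Q (u(C, Q) = (C*Q + 11*Q) + Q = (11*Q + C*Q) + Q = 12*Q + C*Q)
(R - 14881)/(-35488 + 55*(u(8, z(-5, 6)) - 19)) = (34529 - 14881)/(-35488 + 55*((7/5 - ⅕*(-5))*(12 + 8) - 19)) = 19648/(-35488 + 55*((7/5 + 1)*20 - 19)) = 19648/(-35488 + 55*((12/5)*20 - 19)) = 19648/(-35488 + 55*(48 - 19)) = 19648/(-35488 + 55*29) = 19648/(-35488 + 1595) = 19648/(-33893) = 19648*(-1/33893) = -19648/33893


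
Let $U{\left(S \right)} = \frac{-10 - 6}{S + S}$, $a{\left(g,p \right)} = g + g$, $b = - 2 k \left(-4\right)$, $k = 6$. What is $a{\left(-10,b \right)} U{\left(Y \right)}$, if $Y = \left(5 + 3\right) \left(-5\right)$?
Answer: $-4$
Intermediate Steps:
$b = 48$ ($b = \left(-2\right) 6 \left(-4\right) = \left(-12\right) \left(-4\right) = 48$)
$a{\left(g,p \right)} = 2 g$
$Y = -40$ ($Y = 8 \left(-5\right) = -40$)
$U{\left(S \right)} = - \frac{8}{S}$ ($U{\left(S \right)} = - \frac{16}{2 S} = - 16 \frac{1}{2 S} = - \frac{8}{S}$)
$a{\left(-10,b \right)} U{\left(Y \right)} = 2 \left(-10\right) \left(- \frac{8}{-40}\right) = - 20 \left(\left(-8\right) \left(- \frac{1}{40}\right)\right) = \left(-20\right) \frac{1}{5} = -4$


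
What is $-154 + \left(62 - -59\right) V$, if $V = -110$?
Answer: $-13464$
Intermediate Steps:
$-154 + \left(62 - -59\right) V = -154 + \left(62 - -59\right) \left(-110\right) = -154 + \left(62 + 59\right) \left(-110\right) = -154 + 121 \left(-110\right) = -154 - 13310 = -13464$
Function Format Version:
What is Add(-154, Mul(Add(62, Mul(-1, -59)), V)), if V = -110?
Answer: -13464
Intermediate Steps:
Add(-154, Mul(Add(62, Mul(-1, -59)), V)) = Add(-154, Mul(Add(62, Mul(-1, -59)), -110)) = Add(-154, Mul(Add(62, 59), -110)) = Add(-154, Mul(121, -110)) = Add(-154, -13310) = -13464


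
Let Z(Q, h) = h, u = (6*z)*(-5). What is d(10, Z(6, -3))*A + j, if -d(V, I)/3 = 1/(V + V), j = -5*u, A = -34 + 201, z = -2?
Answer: -6501/20 ≈ -325.05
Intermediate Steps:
u = 60 (u = (6*(-2))*(-5) = -12*(-5) = 60)
A = 167
j = -300 (j = -5*60 = -300)
d(V, I) = -3/(2*V) (d(V, I) = -3/(V + V) = -3*1/(2*V) = -3/(2*V))
d(10, Z(6, -3))*A + j = -3/2/10*167 - 300 = -3/2*⅒*167 - 300 = -3/20*167 - 300 = -501/20 - 300 = -6501/20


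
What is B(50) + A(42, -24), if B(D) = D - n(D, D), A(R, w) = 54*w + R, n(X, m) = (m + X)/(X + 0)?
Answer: -1206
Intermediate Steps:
n(X, m) = (X + m)/X
A(R, w) = R + 54*w
B(D) = -2 + D (B(D) = D - (D + D)/D = D - 2*D/D = D - 1*2 = D - 2 = -2 + D)
B(50) + A(42, -24) = (-2 + 50) + (42 + 54*(-24)) = 48 + (42 - 1296) = 48 - 1254 = -1206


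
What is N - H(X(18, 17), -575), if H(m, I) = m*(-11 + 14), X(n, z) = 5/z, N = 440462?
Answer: 7487839/17 ≈ 4.4046e+5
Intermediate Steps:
H(m, I) = 3*m (H(m, I) = m*3 = 3*m)
N - H(X(18, 17), -575) = 440462 - 3*5/17 = 440462 - 1*15/17 = 440462 - 15/17 = 7487839/17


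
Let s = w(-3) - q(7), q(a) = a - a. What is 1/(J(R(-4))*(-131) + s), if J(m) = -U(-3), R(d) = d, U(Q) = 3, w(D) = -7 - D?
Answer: 1/389 ≈ 0.0025707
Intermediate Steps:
q(a) = 0
J(m) = -3 (J(m) = -1*3 = -3)
s = -4 (s = (-7 - 1*(-3)) - 1*0 = (-7 + 3) + 0 = -4 + 0 = -4)
1/(J(R(-4))*(-131) + s) = 1/(-3*(-131) - 4) = 1/(393 - 4) = 1/389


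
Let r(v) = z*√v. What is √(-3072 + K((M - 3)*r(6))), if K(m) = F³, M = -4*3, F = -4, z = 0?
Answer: 56*I ≈ 56.0*I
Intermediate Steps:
M = -12
r(v) = 0 (r(v) = 0*√v = 0)
K(m) = -64 (K(m) = (-4)³ = -64)
√(-3072 + K((M - 3)*r(6))) = √(-3072 - 64) = √(-3136) = 56*I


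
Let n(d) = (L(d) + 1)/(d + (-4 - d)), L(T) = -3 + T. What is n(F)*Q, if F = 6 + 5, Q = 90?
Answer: -405/2 ≈ -202.50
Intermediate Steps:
F = 11
n(d) = 1/2 - d/4 (n(d) = ((-3 + d) + 1)/(d + (-4 - d)) = (-2 + d)/(-4) = (-2 + d)*(-1/4) = 1/2 - d/4)
n(F)*Q = (1/2 - 1/4*11)*90 = (1/2 - 11/4)*90 = -9/4*90 = -405/2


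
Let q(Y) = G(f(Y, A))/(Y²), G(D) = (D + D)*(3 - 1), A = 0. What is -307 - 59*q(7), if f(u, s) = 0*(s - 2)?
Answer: -307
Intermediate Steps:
f(u, s) = 0 (f(u, s) = 0*(-2 + s) = 0)
G(D) = 4*D (G(D) = (2*D)*2 = 4*D)
q(Y) = 0 (q(Y) = (4*0)/(Y²) = 0/Y² = 0)
-307 - 59*q(7) = -307 - 59*0 = -307 + 0 = -307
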